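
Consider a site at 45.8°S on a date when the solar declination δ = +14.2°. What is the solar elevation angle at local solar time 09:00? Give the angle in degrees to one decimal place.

17.6°

Hour angle H = 15° × (9 − 12) = -45.00°.
With φ = -45.8°, δ = 14.2°, H = -45.00°: sin φ sin δ = -0.1759, cos φ cos δ cos H = 0.4779, so cos θ_z = 0.3020.
θ_z = arccos(0.3020) = 72.42°, so the elevation is 90° − 72.42° = 17.58°.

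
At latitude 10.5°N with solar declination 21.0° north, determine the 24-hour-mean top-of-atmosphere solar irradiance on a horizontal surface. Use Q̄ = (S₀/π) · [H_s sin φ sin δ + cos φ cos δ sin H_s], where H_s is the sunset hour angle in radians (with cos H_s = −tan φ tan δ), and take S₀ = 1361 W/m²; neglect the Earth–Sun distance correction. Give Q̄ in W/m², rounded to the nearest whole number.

cos H_s = −tan(10.5°) · tan(21.0°) = -0.0711, so H_s = arccos(-0.0711) = 94.08°. In radians, H_s = 1.6420.
H_s sin φ sin δ = 1.6420 × 0.1822 × 0.3584 = 0.1072.
cos φ cos δ sin H_s = 0.9833 × 0.9336 × 0.9975 = 0.9157.
Q̄ = (1361/π) × (0.1072 + 0.9157) = 433.22 × 1.0229 = 443.14 W/m².

443 W/m²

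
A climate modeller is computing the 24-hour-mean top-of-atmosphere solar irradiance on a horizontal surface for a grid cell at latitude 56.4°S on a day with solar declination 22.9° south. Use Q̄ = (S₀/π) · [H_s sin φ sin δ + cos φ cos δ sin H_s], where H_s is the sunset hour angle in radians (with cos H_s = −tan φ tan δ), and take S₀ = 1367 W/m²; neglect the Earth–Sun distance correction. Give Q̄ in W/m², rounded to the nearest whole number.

−tan φ tan δ = −(-1.5051)(-0.4224) = -0.6358; H_s = arccos(-0.6358) = 129.48°. In radians, H_s = 2.2599.
H_s sin φ sin δ = 2.2599 × -0.8329 × -0.3891 = 0.7324.
cos φ cos δ sin H_s = 0.5534 × 0.9212 × 0.7718 = 0.3935.
Q̄ = (1367/π) × (0.7324 + 0.3935) = 435.13 × 1.1259 = 489.91 W/m².

490 W/m²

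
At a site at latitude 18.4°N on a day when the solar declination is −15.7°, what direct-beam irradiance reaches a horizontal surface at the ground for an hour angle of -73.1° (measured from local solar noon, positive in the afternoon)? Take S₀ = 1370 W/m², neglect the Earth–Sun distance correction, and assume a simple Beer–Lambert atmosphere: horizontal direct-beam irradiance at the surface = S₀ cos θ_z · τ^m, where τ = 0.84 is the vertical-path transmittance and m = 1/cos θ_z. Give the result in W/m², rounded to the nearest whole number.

94 W/m²

With φ = 18.4°, δ = -15.7°, H = -73.10°: sin φ sin δ = -0.0854, cos φ cos δ cos H = 0.2655, so cos θ_z = 0.1801.
Air mass m = 1/cos θ_z = 1/0.1801 = 5.552; τ^m = 0.84^5.552 = 0.3798.
Surface direct beam = 1370 × 0.1801 × 0.3798 = 93.71 W/m².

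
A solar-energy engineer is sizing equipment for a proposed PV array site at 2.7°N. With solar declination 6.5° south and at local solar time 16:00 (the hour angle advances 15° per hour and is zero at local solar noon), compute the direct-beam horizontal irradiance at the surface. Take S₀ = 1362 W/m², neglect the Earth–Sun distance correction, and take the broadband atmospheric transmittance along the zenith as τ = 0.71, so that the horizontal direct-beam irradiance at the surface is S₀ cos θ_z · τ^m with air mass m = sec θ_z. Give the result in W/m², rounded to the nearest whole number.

Hour angle H = 15° × (16 − 12) = 60.00°.
cos θ_z = sin φ sin δ + cos φ cos δ cos H = (0.0471)(-0.1132) + (0.9989)(0.9936)(0.5000) = 0.4909.
Air mass m = 1/cos θ_z = 1/0.4909 = 2.037; τ^m = 0.71^2.037 = 0.4978.
Surface direct beam = 1362 × 0.4909 × 0.4978 = 332.83 W/m².

333 W/m²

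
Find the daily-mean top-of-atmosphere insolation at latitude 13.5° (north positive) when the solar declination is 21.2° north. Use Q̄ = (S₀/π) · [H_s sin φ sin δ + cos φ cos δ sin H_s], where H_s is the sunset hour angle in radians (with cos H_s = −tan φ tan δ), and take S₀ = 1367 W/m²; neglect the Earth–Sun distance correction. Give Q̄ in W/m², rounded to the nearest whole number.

The sunset hour angle satisfies cos H_s = −tan φ tan δ = -0.0931, giving H_s = 95.34°. In radians, H_s = 1.6640.
H_s sin φ sin δ = 1.6640 × 0.2334 × 0.3616 = 0.1404.
cos φ cos δ sin H_s = 0.9724 × 0.9323 × 0.9957 = 0.9027.
Q̄ = (1367/π) × (0.1404 + 0.9027) = 435.13 × 1.0431 = 453.88 W/m².

454 W/m²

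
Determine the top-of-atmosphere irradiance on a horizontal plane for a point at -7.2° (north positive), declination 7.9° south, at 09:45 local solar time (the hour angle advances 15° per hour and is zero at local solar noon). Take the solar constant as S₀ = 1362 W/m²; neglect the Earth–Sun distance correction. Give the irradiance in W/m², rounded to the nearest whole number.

Hour angle H = 15° × (9.75 − 12) = -33.75°.
cos θ_z = sin(-7.2°) sin(-7.9°) + cos(-7.2°) cos(-7.9°) cos(-33.75°) = 0.0172 + 0.8171 = 0.8343.
Top-of-atmosphere irradiance = S₀ cos θ_z = 1362 × 0.8343 = 1136.32 W/m².

1136 W/m²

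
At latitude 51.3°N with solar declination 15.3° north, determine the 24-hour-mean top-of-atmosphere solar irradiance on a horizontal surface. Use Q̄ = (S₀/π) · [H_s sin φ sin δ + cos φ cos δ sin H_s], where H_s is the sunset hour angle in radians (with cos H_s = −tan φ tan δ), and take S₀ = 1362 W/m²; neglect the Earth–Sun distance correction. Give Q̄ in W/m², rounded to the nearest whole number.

417 W/m²

cos H_s = −tan(51.3°) · tan(15.3°) = -0.3415, so H_s = arccos(-0.3415) = 109.97°. In radians, H_s = 1.9193.
H_s sin φ sin δ = 1.9193 × 0.7804 × 0.2639 = 0.3953.
cos φ cos δ sin H_s = 0.6252 × 0.9646 × 0.9399 = 0.5668.
Q̄ = (1362/π) × (0.3953 + 0.5668) = 433.54 × 0.9621 = 417.11 W/m².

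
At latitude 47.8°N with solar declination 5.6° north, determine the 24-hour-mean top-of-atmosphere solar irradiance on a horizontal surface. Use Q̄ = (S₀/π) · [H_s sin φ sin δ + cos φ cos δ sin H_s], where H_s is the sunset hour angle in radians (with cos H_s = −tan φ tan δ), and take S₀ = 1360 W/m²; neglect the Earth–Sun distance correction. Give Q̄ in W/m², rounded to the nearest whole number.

The sunset hour angle satisfies cos H_s = −tan φ tan δ = -0.1081, giving H_s = 96.21°. In radians, H_s = 1.6792.
H_s sin φ sin δ = 1.6792 × 0.7408 × 0.0976 = 0.1214.
cos φ cos δ sin H_s = 0.6717 × 0.9952 × 0.9941 = 0.6645.
Q̄ = (1360/π) × (0.1214 + 0.6645) = 432.90 × 0.7859 = 340.22 W/m².

340 W/m²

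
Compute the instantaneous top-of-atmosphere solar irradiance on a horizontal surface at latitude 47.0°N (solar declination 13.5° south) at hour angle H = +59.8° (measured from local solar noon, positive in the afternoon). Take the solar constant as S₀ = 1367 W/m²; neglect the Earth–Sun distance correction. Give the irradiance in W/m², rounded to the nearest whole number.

223 W/m²

cos θ_z = sin(47.0°) sin(-13.5°) + cos(47.0°) cos(-13.5°) cos(59.80°) = -0.1707 + 0.3336 = 0.1629.
Top-of-atmosphere irradiance = S₀ cos θ_z = 1367 × 0.1629 = 222.68 W/m².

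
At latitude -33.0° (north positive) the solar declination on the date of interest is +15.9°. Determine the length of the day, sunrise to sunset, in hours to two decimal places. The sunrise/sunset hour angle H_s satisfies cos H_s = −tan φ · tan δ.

cos H_s = −tan(-33.0°) · tan(15.9°) = 0.1850, so H_s = arccos(0.1850) = 79.34°.
Day length = 2 H_s / 15° h⁻¹ = 158.68° / 15 = 10.579 h.

10.58 hours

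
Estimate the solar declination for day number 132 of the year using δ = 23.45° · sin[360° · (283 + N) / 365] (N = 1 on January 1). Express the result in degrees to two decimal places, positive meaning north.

360 × (283 + 132) / 365 = 409.315°; sin(409.315°) = 0.7583.
δ = 23.45 × 0.7583 = 17.782° ≈ +17.78°.

+17.78°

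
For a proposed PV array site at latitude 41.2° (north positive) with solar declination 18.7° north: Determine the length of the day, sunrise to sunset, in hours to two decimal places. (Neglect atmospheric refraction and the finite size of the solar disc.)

−tan φ tan δ = −(0.8754)(0.3385) = -0.2963; H_s = arccos(-0.2963) = 107.24°.
Day length = 2 H_s / 15° h⁻¹ = 214.48° / 15 = 14.299 h.

14.30 hours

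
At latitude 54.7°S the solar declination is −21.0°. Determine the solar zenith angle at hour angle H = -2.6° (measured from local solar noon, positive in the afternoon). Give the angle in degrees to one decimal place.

With φ = -54.7°, δ = -21.0°, H = -2.60°: sin φ sin δ = 0.2925, cos φ cos δ cos H = 0.5389, so cos θ_z = 0.8314.
θ_z = arccos(0.8314) = 33.76°.

33.8°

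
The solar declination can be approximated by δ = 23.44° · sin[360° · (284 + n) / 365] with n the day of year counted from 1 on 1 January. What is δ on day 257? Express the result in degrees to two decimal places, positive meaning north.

360 × (284 + 257) / 365 = 533.589°; sin(533.589°) = 0.1117.
δ = 23.44 × 0.1117 = 2.618° ≈ +2.62°.

+2.62°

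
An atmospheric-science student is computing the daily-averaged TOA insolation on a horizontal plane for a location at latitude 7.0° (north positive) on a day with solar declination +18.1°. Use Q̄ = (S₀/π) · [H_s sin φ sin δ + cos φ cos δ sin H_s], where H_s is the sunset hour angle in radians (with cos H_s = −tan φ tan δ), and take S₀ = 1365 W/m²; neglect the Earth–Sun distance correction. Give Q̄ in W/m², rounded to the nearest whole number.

436 W/m²

The sunset hour angle satisfies cos H_s = −tan φ tan δ = -0.0401, giving H_s = 92.30°. In radians, H_s = 1.6109.
H_s sin φ sin δ = 1.6109 × 0.1219 × 0.3107 = 0.0610.
cos φ cos δ sin H_s = 0.9925 × 0.9505 × 0.9992 = 0.9426.
Q̄ = (1365/π) × (0.0610 + 0.9426) = 434.49 × 1.0036 = 436.05 W/m².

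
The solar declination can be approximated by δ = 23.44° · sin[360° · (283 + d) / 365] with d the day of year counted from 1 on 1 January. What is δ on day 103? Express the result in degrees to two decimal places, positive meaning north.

360 × (283 + 103) / 365 = 380.712°; sin(380.712°) = 0.3537.
δ = 23.44 × 0.3537 = 8.291° ≈ +8.29°.

+8.29°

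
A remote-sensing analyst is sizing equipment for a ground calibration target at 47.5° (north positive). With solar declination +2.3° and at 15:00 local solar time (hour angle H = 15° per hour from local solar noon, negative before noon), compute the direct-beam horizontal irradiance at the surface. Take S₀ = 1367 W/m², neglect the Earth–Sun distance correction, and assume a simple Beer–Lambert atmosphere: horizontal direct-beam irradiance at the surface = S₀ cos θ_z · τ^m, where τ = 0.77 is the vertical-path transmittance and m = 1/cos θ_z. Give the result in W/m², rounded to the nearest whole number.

414 W/m²

Hour angle H = 15° × (15 − 12) = 45.00°.
cos θ_z = sin(47.5°) sin(2.3°) + cos(47.5°) cos(2.3°) cos(45.00°) = 0.0296 + 0.4773 = 0.5069.
Air mass m = 1/cos θ_z = 1/0.5069 = 1.973; τ^m = 0.77^1.973 = 0.5971.
Surface direct beam = 1367 × 0.5069 × 0.5971 = 413.75 W/m².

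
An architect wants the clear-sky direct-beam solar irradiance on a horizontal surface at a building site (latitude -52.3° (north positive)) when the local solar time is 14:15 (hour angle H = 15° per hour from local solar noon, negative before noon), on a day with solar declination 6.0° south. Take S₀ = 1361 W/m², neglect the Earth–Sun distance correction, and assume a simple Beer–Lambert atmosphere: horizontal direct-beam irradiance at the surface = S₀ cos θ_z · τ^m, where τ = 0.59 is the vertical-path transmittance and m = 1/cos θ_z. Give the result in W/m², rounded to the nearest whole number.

Hour angle H = 15° × (14.25 − 12) = 33.75°.
cos θ_z = sin(-52.3°) sin(-6.0°) + cos(-52.3°) cos(-6.0°) cos(33.75°) = 0.0827 + 0.5057 = 0.5884.
Air mass m = 1/cos θ_z = 1/0.5884 = 1.700; τ^m = 0.59^1.700 = 0.4078.
Surface direct beam = 1361 × 0.5884 × 0.4078 = 326.57 W/m².

327 W/m²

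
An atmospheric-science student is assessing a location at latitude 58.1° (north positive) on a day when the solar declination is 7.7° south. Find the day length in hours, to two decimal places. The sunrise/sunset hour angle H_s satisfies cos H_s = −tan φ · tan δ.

10.33 hours

The sunset hour angle satisfies cos H_s = −tan φ tan δ = 0.2172, giving H_s = 77.46°.
Day length = 2 H_s / 15° h⁻¹ = 154.92° / 15 = 10.328 h.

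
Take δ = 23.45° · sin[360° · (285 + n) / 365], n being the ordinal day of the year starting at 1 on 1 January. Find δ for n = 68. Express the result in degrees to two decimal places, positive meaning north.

360 × (285 + 68) / 365 = 348.164°; sin(348.164°) = -0.2051.
δ = 23.45 × -0.2051 = -4.810° ≈ -4.81°.

-4.81°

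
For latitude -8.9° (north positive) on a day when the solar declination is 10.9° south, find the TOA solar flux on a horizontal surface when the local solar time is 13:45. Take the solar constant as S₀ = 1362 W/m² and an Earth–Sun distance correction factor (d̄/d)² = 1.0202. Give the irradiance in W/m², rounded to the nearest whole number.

1250 W/m²

Hour angle H = 15° × (13.75 − 12) = 26.25°.
With φ = -8.9°, δ = -10.9°, H = 26.25°: sin φ sin δ = 0.0293, cos φ cos δ cos H = 0.8701, so cos θ_z = 0.8994.
Top-of-atmosphere irradiance = S₀ (d̄/d)² cos θ_z = 1362 × 1.0202 × 0.8994 = 1249.73 W/m².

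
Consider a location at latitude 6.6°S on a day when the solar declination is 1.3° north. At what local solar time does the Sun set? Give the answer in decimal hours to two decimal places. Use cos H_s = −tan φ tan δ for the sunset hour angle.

17.99 h

cos H_s = −tan(-6.6°) · tan(1.3°) = 0.0026, so H_s = arccos(0.0026) = 89.85°.
Sunset is at 12 + H_s/15 = 12 + 5.990 = 17.990 h local solar time.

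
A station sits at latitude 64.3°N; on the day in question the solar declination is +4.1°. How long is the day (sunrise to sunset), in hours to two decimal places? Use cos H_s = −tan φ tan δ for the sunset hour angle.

13.14 hours

The sunset hour angle satisfies cos H_s = −tan φ tan δ = -0.1489, giving H_s = 98.56°.
Day length = 2 H_s / 15° h⁻¹ = 197.12° / 15 = 13.141 h.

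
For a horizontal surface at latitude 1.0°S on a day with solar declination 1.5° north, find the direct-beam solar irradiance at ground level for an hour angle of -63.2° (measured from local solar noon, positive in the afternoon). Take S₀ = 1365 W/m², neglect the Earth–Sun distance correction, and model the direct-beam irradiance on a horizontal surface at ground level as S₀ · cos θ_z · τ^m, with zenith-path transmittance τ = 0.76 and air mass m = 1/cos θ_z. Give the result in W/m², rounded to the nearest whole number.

cos θ_z = sin(-1.0°) sin(1.5°) + cos(-1.0°) cos(1.5°) cos(-63.20°) = -0.0005 + 0.4507 = 0.4502.
Air mass m = 1/cos θ_z = 1/0.4502 = 2.221; τ^m = 0.76^2.221 = 0.5436.
Surface direct beam = 1365 × 0.4502 × 0.5436 = 334.05 W/m².

334 W/m²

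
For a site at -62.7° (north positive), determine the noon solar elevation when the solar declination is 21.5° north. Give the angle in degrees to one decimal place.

5.8°

At local solar noon the hour angle is zero, so the elevation is 90° − |φ − δ| = 90° − |-62.7° − (21.5°)| = 90° − 84.2° = 5.8°.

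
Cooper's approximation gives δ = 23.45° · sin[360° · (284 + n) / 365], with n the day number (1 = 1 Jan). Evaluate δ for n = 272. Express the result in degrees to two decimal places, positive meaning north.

360 × (284 + 272) / 365 = 548.384°; sin(548.384°) = -0.1458.
δ = 23.45 × -0.1458 = -3.419° ≈ -3.42°.

-3.42°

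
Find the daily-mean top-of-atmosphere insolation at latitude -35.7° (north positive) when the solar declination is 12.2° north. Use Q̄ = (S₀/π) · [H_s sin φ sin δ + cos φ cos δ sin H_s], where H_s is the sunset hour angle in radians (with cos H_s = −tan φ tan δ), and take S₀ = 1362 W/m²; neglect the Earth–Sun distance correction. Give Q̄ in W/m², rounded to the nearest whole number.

cos H_s = −tan(-35.7°) · tan(12.2°) = 0.1554, so H_s = arccos(0.1554) = 81.06°. In radians, H_s = 1.4148.
H_s sin φ sin δ = 1.4148 × -0.5835 × 0.2113 = -0.1744.
cos φ cos δ sin H_s = 0.8121 × 0.9774 × 0.9879 = 0.7841.
Q̄ = (1362/π) × (-0.1744 + 0.7841) = 433.54 × 0.6097 = 264.33 W/m².

264 W/m²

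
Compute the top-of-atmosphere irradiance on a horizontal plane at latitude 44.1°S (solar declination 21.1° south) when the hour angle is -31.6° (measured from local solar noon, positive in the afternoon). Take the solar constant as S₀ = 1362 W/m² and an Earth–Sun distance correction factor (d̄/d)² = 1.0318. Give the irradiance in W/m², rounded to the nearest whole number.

1154 W/m²

With φ = -44.1°, δ = -21.1°, H = -31.60°: sin φ sin δ = 0.2505, cos φ cos δ cos H = 0.5706, so cos θ_z = 0.8211.
Top-of-atmosphere irradiance = S₀ (d̄/d)² cos θ_z = 1362 × 1.0318 × 0.8211 = 1153.90 W/m².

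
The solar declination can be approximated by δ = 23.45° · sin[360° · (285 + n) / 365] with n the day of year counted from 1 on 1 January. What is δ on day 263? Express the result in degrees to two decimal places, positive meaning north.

-0.20°

360 × (285 + 263) / 365 = 540.493°; sin(540.493°) = -0.0086.
δ = 23.45 × -0.0086 = -0.202° ≈ -0.20°.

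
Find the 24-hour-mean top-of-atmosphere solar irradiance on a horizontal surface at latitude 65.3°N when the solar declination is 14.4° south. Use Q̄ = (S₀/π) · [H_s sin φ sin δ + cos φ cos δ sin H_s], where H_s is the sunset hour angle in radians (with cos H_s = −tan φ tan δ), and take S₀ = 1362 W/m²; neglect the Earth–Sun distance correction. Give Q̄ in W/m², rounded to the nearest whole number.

−tan φ tan δ = −(2.1742)(-0.2568) = 0.5583; H_s = arccos(0.5583) = 56.06°. In radians, H_s = 0.9784.
H_s sin φ sin δ = 0.9784 × 0.9085 × -0.2487 = -0.2211.
cos φ cos δ sin H_s = 0.4179 × 0.9686 × 0.8296 = 0.3358.
Q̄ = (1362/π) × (-0.2211 + 0.3358) = 433.54 × 0.1147 = 49.73 W/m².

50 W/m²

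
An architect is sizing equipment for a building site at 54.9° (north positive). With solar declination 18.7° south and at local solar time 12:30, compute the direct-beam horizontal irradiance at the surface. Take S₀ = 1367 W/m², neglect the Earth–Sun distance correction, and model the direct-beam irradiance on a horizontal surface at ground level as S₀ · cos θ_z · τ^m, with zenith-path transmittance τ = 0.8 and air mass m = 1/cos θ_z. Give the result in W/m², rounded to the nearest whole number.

170 W/m²

Hour angle H = 15° × (12.5 − 12) = 7.50°.
With φ = 54.9°, δ = -18.7°, H = 7.50°: sin φ sin δ = -0.2623, cos φ cos δ cos H = 0.5400, so cos θ_z = 0.2777.
Air mass m = 1/cos θ_z = 1/0.2777 = 3.601; τ^m = 0.8^3.601 = 0.4477.
Surface direct beam = 1367 × 0.2777 × 0.4477 = 169.95 W/m².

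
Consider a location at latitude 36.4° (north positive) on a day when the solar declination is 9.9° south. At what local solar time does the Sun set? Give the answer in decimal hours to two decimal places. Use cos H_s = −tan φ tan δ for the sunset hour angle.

cos H_s = −tan(36.4°) · tan(-9.9°) = 0.1287, so H_s = arccos(0.1287) = 82.61°.
Sunset is at 12 + H_s/15 = 12 + 5.507 = 17.507 h local solar time.

17.51 h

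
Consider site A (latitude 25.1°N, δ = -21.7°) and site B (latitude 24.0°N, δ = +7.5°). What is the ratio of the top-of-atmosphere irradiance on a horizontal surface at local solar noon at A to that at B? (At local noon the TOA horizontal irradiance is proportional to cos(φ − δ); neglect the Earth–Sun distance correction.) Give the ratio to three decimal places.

0.714

A: cos θ_z = cos(25.1° − (-21.7°)) = 0.6845.
B: cos θ_z = cos(24.0° − (7.5°)) = 0.9588.
Ratio A/B = 0.6845 / 0.9588 = 0.7139.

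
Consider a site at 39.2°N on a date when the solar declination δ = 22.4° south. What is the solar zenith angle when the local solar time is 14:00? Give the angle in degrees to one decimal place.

Hour angle H = 15° × (14 − 12) = 30.00°.
With φ = 39.2°, δ = -22.4°, H = 30.00°: sin φ sin δ = -0.2408, cos φ cos δ cos H = 0.6205, so cos θ_z = 0.3797.
θ_z = arccos(0.3797) = 67.68°.

67.7°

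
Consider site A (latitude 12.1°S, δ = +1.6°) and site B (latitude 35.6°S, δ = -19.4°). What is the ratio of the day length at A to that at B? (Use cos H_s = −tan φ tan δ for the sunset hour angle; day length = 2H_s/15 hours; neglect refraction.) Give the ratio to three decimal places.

0.857

A: H_s = arccos(−tan -12.1° · tan 1.6°) = 89.66°, so 2H_s/15 = 11.9547 h.
B: H_s = arccos(−tan -35.6° · tan -19.4°) = 104.60°, so 2H_s/15 = 13.9467 h.
Ratio A/B = 11.9547 / 13.9467 = 0.8572.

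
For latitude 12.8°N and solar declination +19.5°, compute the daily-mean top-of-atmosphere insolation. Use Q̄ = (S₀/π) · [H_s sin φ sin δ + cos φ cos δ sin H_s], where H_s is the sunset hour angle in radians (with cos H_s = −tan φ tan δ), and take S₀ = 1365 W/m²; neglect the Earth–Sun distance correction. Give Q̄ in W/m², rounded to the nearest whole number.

451 W/m²

The sunset hour angle satisfies cos H_s = −tan φ tan δ = -0.0805, giving H_s = 94.62°. In radians, H_s = 1.6514.
H_s sin φ sin δ = 1.6514 × 0.2215 × 0.3338 = 0.1221.
cos φ cos δ sin H_s = 0.9751 × 0.9426 × 0.9968 = 0.9162.
Q̄ = (1365/π) × (0.1221 + 0.9162) = 434.49 × 1.0383 = 451.13 W/m².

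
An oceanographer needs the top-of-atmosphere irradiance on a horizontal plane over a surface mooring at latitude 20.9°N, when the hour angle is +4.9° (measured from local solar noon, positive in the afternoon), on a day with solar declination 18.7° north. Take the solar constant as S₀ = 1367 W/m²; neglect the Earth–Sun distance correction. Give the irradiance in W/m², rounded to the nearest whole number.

1362 W/m²

With φ = 20.9°, δ = 18.7°, H = 4.90°: sin φ sin δ = 0.1144, cos φ cos δ cos H = 0.8817, so cos θ_z = 0.9961.
Top-of-atmosphere irradiance = S₀ cos θ_z = 1367 × 0.9961 = 1361.67 W/m².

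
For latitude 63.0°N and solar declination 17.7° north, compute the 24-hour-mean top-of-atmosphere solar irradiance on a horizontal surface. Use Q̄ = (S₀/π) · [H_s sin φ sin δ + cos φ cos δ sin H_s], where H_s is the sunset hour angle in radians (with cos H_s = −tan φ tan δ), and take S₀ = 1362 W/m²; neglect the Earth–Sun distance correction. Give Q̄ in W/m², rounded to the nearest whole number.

cos H_s = −tan(63.0°) · tan(17.7°) = -0.6263, so H_s = arccos(-0.6263) = 128.78°. In radians, H_s = 2.2476.
H_s sin φ sin δ = 2.2476 × 0.8910 × 0.3040 = 0.6088.
cos φ cos δ sin H_s = 0.4540 × 0.9527 × 0.7796 = 0.3372.
Q̄ = (1362/π) × (0.6088 + 0.3372) = 433.54 × 0.9460 = 410.13 W/m².

410 W/m²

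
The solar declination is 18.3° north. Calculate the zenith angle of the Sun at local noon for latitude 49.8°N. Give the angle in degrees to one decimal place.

At local solar noon the hour angle is zero, so the zenith angle is |φ − δ| = |49.8° − (18.3°)| = 31.5°.

31.5°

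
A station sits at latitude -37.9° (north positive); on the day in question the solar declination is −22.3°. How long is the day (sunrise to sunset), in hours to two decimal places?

14.48 hours

The sunset hour angle satisfies cos H_s = −tan φ tan δ = -0.3193, giving H_s = 108.62°.
Day length = 2 H_s / 15° h⁻¹ = 217.24° / 15 = 14.483 h.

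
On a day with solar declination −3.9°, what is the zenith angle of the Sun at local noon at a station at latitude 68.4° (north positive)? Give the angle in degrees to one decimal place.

72.3°

At local solar noon the hour angle is zero, so the zenith angle is |φ − δ| = |68.4° − (-3.9°)| = 72.3°.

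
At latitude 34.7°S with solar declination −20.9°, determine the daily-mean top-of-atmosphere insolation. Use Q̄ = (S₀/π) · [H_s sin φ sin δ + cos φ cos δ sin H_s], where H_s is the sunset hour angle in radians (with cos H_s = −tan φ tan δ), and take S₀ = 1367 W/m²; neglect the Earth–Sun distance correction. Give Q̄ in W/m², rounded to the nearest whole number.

The sunset hour angle satisfies cos H_s = −tan φ tan δ = -0.2644, giving H_s = 105.33°. In radians, H_s = 1.8384.
H_s sin φ sin δ = 1.8384 × -0.5693 × -0.3567 = 0.3733.
cos φ cos δ sin H_s = 0.8221 × 0.9342 × 0.9644 = 0.7407.
Q̄ = (1367/π) × (0.3733 + 0.7407) = 435.13 × 1.1140 = 484.73 W/m².

485 W/m²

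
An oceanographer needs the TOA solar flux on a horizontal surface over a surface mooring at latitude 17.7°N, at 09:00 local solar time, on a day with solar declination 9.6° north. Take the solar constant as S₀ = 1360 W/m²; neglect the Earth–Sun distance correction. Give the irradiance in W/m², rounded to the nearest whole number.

Hour angle H = 15° × (9 − 12) = -45.00°.
cos θ_z = sin(17.7°) sin(9.6°) + cos(17.7°) cos(9.6°) cos(-45.00°) = 0.0507 + 0.6642 = 0.7149.
Top-of-atmosphere irradiance = S₀ cos θ_z = 1360 × 0.7149 = 972.26 W/m².

972 W/m²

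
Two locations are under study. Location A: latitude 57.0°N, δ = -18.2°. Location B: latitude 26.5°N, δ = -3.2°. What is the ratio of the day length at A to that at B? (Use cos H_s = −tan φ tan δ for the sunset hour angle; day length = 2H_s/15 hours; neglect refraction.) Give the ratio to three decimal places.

A: H_s = arccos(−tan 57.0° · tan -18.2°) = 59.58°, so 2H_s/15 = 7.9440 h.
B: H_s = arccos(−tan 26.5° · tan -3.2°) = 88.40°, so 2H_s/15 = 11.7867 h.
Ratio A/B = 7.9440 / 11.7867 = 0.6740.

0.674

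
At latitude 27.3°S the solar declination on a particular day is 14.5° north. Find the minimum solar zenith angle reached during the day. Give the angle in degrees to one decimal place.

At local solar noon the hour angle is zero, so the zenith angle is |φ − δ| = |-27.3° − (14.5°)| = 41.8°.

41.8°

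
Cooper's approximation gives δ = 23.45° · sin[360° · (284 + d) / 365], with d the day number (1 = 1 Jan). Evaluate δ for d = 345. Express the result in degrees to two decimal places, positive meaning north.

360 × (284 + 345) / 365 = 620.384°; sin(620.384°) = -0.9859.
δ = 23.45 × -0.9859 = -23.119° ≈ -23.12°.

-23.12°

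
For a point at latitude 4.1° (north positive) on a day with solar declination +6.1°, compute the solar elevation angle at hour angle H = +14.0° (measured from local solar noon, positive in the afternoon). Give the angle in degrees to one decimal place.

With φ = 4.1°, δ = 6.1°, H = 14.00°: sin φ sin δ = 0.0076, cos φ cos δ cos H = 0.9623, so cos θ_z = 0.9699.
θ_z = arccos(0.9699) = 14.09°, so the elevation is 90° − 14.09° = 75.91°.

75.9°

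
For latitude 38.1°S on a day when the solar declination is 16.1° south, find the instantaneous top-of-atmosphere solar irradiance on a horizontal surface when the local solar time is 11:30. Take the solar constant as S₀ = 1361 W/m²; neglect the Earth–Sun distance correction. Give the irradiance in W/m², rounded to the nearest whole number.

1253 W/m²

Hour angle H = 15° × (11.5 − 12) = -7.50°.
With φ = -38.1°, δ = -16.1°, H = -7.50°: sin φ sin δ = 0.1711, cos φ cos δ cos H = 0.7496, so cos θ_z = 0.9207.
Top-of-atmosphere irradiance = S₀ cos θ_z = 1361 × 0.9207 = 1253.07 W/m².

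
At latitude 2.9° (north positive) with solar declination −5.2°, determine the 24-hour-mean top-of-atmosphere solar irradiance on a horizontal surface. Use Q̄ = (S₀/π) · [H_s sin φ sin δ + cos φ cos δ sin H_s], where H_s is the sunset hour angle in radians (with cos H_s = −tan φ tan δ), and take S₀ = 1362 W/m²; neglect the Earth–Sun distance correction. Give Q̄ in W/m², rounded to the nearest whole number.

428 W/m²

−tan φ tan δ = −(0.0507)(-0.0910) = 0.0046; H_s = arccos(0.0046) = 89.74°. In radians, H_s = 1.5663.
H_s sin φ sin δ = 1.5663 × 0.0506 × -0.0906 = -0.0072.
cos φ cos δ sin H_s = 0.9987 × 0.9959 × 1.0000 = 0.9946.
Q̄ = (1362/π) × (-0.0072 + 0.9946) = 433.54 × 0.9874 = 428.08 W/m².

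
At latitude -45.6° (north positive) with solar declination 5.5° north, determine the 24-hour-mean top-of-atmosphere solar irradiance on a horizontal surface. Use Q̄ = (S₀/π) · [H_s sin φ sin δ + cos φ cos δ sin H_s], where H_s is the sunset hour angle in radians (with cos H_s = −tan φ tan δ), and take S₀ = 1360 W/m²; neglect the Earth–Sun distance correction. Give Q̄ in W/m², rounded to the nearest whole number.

256 W/m²

cos H_s = −tan(-45.6°) · tan(5.5°) = 0.0983, so H_s = arccos(0.0983) = 84.36°. In radians, H_s = 1.4724.
H_s sin φ sin δ = 1.4724 × -0.7145 × 0.0958 = -0.1008.
cos φ cos δ sin H_s = 0.6997 × 0.9954 × 0.9952 = 0.6931.
Q̄ = (1360/π) × (-0.1008 + 0.6931) = 432.90 × 0.5923 = 256.41 W/m².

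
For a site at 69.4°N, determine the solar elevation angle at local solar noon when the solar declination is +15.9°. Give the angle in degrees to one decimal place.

At local solar noon the hour angle is zero, so the elevation is 90° − |φ − δ| = 90° − |69.4° − (15.9°)| = 90° − 53.5° = 36.5°.

36.5°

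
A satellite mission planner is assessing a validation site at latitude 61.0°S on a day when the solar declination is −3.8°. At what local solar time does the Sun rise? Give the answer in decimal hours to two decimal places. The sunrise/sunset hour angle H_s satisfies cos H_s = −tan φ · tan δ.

5.54 h

cos H_s = −tan(-61.0°) · tan(-3.8°) = -0.1198, so H_s = arccos(-0.1198) = 96.88°.
Sunrise is at 12 − H_s/15 = 12 − 6.459 = 5.541 h local solar time.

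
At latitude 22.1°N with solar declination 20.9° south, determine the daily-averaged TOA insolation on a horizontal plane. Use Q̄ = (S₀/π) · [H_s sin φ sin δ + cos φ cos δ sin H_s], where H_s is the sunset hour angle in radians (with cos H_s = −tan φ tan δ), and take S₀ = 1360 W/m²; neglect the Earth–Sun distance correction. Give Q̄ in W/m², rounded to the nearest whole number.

−tan φ tan δ = −(0.4061)(-0.3819) = 0.1551; H_s = arccos(0.1551) = 81.08°. In radians, H_s = 1.4151.
H_s sin φ sin δ = 1.4151 × 0.3762 × -0.3567 = -0.1899.
cos φ cos δ sin H_s = 0.9265 × 0.9342 × 0.9879 = 0.8551.
Q̄ = (1360/π) × (-0.1899 + 0.8551) = 432.90 × 0.6652 = 287.97 W/m².

288 W/m²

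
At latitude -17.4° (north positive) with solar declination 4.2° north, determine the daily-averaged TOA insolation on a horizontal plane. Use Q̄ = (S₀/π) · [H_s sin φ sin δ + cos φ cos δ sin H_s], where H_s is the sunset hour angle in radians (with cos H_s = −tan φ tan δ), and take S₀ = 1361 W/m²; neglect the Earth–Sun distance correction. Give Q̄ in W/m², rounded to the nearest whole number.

cos H_s = −tan(-17.4°) · tan(4.2°) = 0.0230, so H_s = arccos(0.0230) = 88.68°. In radians, H_s = 1.5478.
H_s sin φ sin δ = 1.5478 × -0.2990 × 0.0732 = -0.0339.
cos φ cos δ sin H_s = 0.9542 × 0.9973 × 0.9997 = 0.9513.
Q̄ = (1361/π) × (-0.0339 + 0.9513) = 433.22 × 0.9174 = 397.44 W/m².

397 W/m²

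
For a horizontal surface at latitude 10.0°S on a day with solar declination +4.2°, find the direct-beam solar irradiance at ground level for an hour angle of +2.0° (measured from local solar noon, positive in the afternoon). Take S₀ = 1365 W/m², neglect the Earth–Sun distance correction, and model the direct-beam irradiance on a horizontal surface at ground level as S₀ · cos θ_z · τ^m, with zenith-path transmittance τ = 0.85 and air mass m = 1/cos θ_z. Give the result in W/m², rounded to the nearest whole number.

With φ = -10.0°, δ = 4.2°, H = 2.00°: sin φ sin δ = -0.0127, cos φ cos δ cos H = 0.9816, so cos θ_z = 0.9689.
Air mass m = 1/cos θ_z = 1/0.9689 = 1.032; τ^m = 0.85^1.032 = 0.8456.
Surface direct beam = 1365 × 0.9689 × 0.8456 = 1118.35 W/m².

1118 W/m²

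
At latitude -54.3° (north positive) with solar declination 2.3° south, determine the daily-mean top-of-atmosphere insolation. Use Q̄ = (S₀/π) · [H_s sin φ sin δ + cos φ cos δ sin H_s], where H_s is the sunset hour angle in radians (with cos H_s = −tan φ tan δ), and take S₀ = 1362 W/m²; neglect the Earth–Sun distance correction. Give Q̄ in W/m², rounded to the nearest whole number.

275 W/m²

−tan φ tan δ = −(-1.3916)(-0.0402) = -0.0559; H_s = arccos(-0.0559) = 93.20°. In radians, H_s = 1.6266.
H_s sin φ sin δ = 1.6266 × -0.8121 × -0.0401 = 0.0530.
cos φ cos δ sin H_s = 0.5835 × 0.9992 × 0.9984 = 0.5821.
Q̄ = (1362/π) × (0.0530 + 0.5821) = 433.54 × 0.6351 = 275.34 W/m².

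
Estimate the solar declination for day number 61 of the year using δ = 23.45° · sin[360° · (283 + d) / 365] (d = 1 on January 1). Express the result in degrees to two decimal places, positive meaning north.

-8.29°

360 × (283 + 61) / 365 = 339.288°; sin(339.288°) = -0.3537.
δ = 23.45 × -0.3537 = -8.294° ≈ -8.29°.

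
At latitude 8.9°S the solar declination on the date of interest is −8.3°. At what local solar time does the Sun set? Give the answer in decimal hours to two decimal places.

18.09 h

−tan φ tan δ = −(-0.1566)(-0.1459) = -0.0228; H_s = arccos(-0.0228) = 91.31°.
Sunset is at 12 + H_s/15 = 12 + 6.087 = 18.087 h local solar time.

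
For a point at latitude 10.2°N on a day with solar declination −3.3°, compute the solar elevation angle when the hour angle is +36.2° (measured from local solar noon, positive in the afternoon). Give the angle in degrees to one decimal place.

51.5°

With φ = 10.2°, δ = -3.3°, H = 36.20°: sin φ sin δ = -0.0102, cos φ cos δ cos H = 0.7929, so cos θ_z = 0.7827.
θ_z = arccos(0.7827) = 38.49°, so the elevation is 90° − 38.49° = 51.51°.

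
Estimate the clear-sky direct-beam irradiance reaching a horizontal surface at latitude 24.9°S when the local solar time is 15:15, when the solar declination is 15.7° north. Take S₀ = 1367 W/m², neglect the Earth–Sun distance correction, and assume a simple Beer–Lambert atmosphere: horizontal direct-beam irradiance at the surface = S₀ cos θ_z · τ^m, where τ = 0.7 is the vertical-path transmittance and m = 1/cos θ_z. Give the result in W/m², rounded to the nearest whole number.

292 W/m²

Hour angle H = 15° × (15.25 − 12) = 48.75°.
cos θ_z = sin(-24.9°) sin(15.7°) + cos(-24.9°) cos(15.7°) cos(48.75°) = -0.1139 + 0.5757 = 0.4618.
Air mass m = 1/cos θ_z = 1/0.4618 = 2.165; τ^m = 0.7^2.165 = 0.4620.
Surface direct beam = 1367 × 0.4618 × 0.4620 = 291.65 W/m².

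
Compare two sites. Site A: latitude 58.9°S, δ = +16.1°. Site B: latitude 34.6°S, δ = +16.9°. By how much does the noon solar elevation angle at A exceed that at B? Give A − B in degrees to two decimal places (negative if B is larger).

-23.50°

A: 90° − |-58.9 − (16.1)| = 15.00°.
B: 90° − |-34.6 − (16.9)| = 38.50°.
A − B = 15.00 − 38.50 = -23.50°.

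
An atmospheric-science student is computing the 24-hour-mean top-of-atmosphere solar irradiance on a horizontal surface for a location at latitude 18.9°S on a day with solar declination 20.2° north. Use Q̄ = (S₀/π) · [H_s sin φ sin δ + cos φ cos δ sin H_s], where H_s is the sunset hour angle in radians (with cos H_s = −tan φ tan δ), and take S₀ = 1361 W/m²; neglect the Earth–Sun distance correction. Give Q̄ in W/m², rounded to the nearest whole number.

312 W/m²

cos H_s = −tan(-18.9°) · tan(20.2°) = 0.1260, so H_s = arccos(0.1260) = 82.76°. In radians, H_s = 1.4444.
H_s sin φ sin δ = 1.4444 × -0.3239 × 0.3453 = -0.1615.
cos φ cos δ sin H_s = 0.9461 × 0.9385 × 0.9920 = 0.8808.
Q̄ = (1361/π) × (-0.1615 + 0.8808) = 433.22 × 0.7193 = 311.62 W/m².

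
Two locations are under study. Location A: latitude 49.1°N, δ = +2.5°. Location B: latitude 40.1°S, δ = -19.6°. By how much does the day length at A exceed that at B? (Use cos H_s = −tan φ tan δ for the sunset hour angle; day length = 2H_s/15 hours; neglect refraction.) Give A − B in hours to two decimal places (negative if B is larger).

A: H_s = arccos(−tan 49.1° · tan 2.5°) = 92.89°, so 2H_s/15 = 12.3853 h.
B: H_s = arccos(−tan -40.1° · tan -19.6°) = 107.45°, so 2H_s/15 = 14.3267 h.
A − B = 12.3853 − 14.3267 = -1.9414 h.

-1.94 h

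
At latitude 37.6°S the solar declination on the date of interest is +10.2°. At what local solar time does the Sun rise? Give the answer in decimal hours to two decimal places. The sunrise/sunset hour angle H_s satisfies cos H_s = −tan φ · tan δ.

6.53 h

The sunset hour angle satisfies cos H_s = −tan φ tan δ = 0.1386, giving H_s = 82.03°.
Sunrise is at 12 − H_s/15 = 12 − 5.469 = 6.531 h local solar time.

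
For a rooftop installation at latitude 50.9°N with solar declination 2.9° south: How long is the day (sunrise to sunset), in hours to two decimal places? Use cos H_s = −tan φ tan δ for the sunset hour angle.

11.52 hours

cos H_s = −tan(50.9°) · tan(-2.9°) = 0.0623, so H_s = arccos(0.0623) = 86.43°.
Day length = 2 H_s / 15° h⁻¹ = 172.86° / 15 = 11.524 h.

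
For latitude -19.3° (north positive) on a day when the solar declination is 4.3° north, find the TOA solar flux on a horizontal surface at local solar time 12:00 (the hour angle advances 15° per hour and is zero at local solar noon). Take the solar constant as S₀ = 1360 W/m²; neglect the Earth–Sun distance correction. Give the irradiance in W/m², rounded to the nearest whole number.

1246 W/m²

Hour angle H = 15° × (12 − 12) = 0.00°.
With φ = -19.3°, δ = 4.3°, H = 0.00°: sin φ sin δ = -0.0248, cos φ cos δ cos H = 0.9411, so cos θ_z = 0.9163.
Top-of-atmosphere irradiance = S₀ cos θ_z = 1360 × 0.9163 = 1246.17 W/m².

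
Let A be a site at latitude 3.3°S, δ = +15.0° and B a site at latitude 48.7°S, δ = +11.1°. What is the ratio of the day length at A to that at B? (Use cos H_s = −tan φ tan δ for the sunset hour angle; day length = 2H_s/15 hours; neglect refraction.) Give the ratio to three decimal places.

A: H_s = arccos(−tan -3.3° · tan 15.0°) = 89.11°, so 2H_s/15 = 11.8813 h.
B: H_s = arccos(−tan -48.7° · tan 11.1°) = 77.10°, so 2H_s/15 = 10.2800 h.
Ratio A/B = 11.8813 / 10.2800 = 1.1558.

1.156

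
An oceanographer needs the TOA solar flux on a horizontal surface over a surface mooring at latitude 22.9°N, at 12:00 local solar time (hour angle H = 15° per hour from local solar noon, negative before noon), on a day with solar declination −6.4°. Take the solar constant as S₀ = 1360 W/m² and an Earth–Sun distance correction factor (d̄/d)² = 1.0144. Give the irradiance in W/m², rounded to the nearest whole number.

1203 W/m²

Hour angle H = 15° × (12 − 12) = 0.00°.
cos θ_z = sin φ sin δ + cos φ cos δ cos H = (0.3891)(-0.1115) + (0.9212)(0.9938)(1.0000) = 0.8721.
Top-of-atmosphere irradiance = S₀ (d̄/d)² cos θ_z = 1360 × 1.0144 × 0.8721 = 1203.14 W/m².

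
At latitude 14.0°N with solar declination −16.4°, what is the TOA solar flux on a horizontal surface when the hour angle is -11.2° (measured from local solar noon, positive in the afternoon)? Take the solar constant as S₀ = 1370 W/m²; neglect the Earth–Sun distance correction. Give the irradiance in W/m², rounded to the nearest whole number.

With φ = 14.0°, δ = -16.4°, H = -11.20°: sin φ sin δ = -0.0683, cos φ cos δ cos H = 0.9131, so cos θ_z = 0.8448.
Top-of-atmosphere irradiance = S₀ cos θ_z = 1370 × 0.8448 = 1157.38 W/m².

1157 W/m²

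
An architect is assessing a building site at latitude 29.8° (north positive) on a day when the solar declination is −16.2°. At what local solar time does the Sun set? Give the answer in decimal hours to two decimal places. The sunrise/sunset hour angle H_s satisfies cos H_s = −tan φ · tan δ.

17.36 h

cos H_s = −tan(29.8°) · tan(-16.2°) = 0.1664, so H_s = arccos(0.1664) = 80.42°.
Sunset is at 12 + H_s/15 = 12 + 5.361 = 17.361 h local solar time.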